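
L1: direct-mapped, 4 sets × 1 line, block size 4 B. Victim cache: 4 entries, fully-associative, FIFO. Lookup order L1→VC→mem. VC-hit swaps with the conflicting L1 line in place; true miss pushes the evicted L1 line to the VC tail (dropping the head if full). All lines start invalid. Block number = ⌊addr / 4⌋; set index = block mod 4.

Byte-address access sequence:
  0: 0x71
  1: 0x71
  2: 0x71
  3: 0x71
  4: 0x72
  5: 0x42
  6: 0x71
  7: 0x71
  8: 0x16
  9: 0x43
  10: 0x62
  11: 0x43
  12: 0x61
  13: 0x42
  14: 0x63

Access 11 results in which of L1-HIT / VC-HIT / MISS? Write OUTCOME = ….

0: 0x71 (blk 28, set 0) → MISS  vc=[]
1: 0x71 (blk 28, set 0) → L1-HIT  vc=[]
2: 0x71 (blk 28, set 0) → L1-HIT  vc=[]
3: 0x71 (blk 28, set 0) → L1-HIT  vc=[]
4: 0x72 (blk 28, set 0) → L1-HIT  vc=[]
5: 0x42 (blk 16, set 0) → MISS  vc=[28]
6: 0x71 (blk 28, set 0) → VC-HIT  vc=[16]
7: 0x71 (blk 28, set 0) → L1-HIT  vc=[16]
8: 0x16 (blk 5, set 1) → MISS  vc=[16]
9: 0x43 (blk 16, set 0) → VC-HIT  vc=[28]
10: 0x62 (blk 24, set 0) → MISS  vc=[28, 16]
11: 0x43 (blk 16, set 0) → VC-HIT  vc=[28, 24]
12: 0x61 (blk 24, set 0) → VC-HIT  vc=[28, 16]
13: 0x42 (blk 16, set 0) → VC-HIT  vc=[28, 24]
14: 0x63 (blk 24, set 0) → VC-HIT  vc=[28, 16]

OUTCOME = VC-HIT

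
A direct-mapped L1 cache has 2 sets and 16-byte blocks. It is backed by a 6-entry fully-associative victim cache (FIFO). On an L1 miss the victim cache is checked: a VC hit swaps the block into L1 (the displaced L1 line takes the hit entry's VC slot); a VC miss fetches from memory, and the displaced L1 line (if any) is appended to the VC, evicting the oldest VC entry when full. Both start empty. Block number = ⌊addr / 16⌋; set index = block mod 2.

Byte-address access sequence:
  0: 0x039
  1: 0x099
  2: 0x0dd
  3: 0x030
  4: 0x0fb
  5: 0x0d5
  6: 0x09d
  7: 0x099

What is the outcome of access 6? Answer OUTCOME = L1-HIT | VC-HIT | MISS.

#0 0x39→b3/s1 MISS; vc=[]
#1 0x99→b9/s1 MISS; vc=[3]
#2 0xdd→b13/s1 MISS; vc=[3,9]
#3 0x30→b3/s1 VC-HIT; vc=[13,9]
#4 0xfb→b15/s1 MISS; vc=[13,9,3]
#5 0xd5→b13/s1 VC-HIT; vc=[15,9,3]
#6 0x9d→b9/s1 VC-HIT; vc=[15,13,3]
#7 0x99→b9/s1 L1-HIT; vc=[15,13,3]

OUTCOME = VC-HIT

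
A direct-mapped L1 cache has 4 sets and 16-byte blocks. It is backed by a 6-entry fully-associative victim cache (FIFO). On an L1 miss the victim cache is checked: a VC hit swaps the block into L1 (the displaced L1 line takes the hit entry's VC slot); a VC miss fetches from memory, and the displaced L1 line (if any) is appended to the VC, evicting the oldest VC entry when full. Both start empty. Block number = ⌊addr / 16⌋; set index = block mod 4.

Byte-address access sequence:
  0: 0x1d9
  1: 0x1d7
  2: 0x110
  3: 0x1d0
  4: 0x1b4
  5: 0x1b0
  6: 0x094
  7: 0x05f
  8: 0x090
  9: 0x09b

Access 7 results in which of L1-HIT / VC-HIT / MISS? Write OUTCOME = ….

#0 0x1d9→b29/s1 MISS; vc=[]
#1 0x1d7→b29/s1 L1-HIT; vc=[]
#2 0x110→b17/s1 MISS; vc=[29]
#3 0x1d0→b29/s1 VC-HIT; vc=[17]
#4 0x1b4→b27/s3 MISS; vc=[17]
#5 0x1b0→b27/s3 L1-HIT; vc=[17]
#6 0x94→b9/s1 MISS; vc=[17,29]
#7 0x5f→b5/s1 MISS; vc=[17,29,9]
#8 0x90→b9/s1 VC-HIT; vc=[17,29,5]
#9 0x9b→b9/s1 L1-HIT; vc=[17,29,5]

OUTCOME = MISS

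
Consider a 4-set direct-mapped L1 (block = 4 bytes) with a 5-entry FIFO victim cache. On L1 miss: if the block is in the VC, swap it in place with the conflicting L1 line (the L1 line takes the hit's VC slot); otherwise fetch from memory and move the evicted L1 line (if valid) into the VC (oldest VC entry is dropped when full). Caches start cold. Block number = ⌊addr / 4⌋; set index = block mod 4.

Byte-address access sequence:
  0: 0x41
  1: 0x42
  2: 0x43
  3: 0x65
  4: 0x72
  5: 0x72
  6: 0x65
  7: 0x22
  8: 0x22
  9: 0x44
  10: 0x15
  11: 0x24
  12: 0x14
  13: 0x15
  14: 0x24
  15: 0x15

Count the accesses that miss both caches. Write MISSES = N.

MISSES = 7

0: 0x41 (blk 16, set 0) → MISS  vc=[]
1: 0x42 (blk 16, set 0) → L1-HIT  vc=[]
2: 0x43 (blk 16, set 0) → L1-HIT  vc=[]
3: 0x65 (blk 25, set 1) → MISS  vc=[]
4: 0x72 (blk 28, set 0) → MISS  vc=[16]
5: 0x72 (blk 28, set 0) → L1-HIT  vc=[16]
6: 0x65 (blk 25, set 1) → L1-HIT  vc=[16]
7: 0x22 (blk 8, set 0) → MISS  vc=[16, 28]
8: 0x22 (blk 8, set 0) → L1-HIT  vc=[16, 28]
9: 0x44 (blk 17, set 1) → MISS  vc=[16, 28, 25]
10: 0x15 (blk 5, set 1) → MISS  vc=[16, 28, 25, 17]
11: 0x24 (blk 9, set 1) → MISS  vc=[16, 28, 25, 17, 5]
12: 0x14 (blk 5, set 1) → VC-HIT  vc=[16, 28, 25, 17, 9]
13: 0x15 (blk 5, set 1) → L1-HIT  vc=[16, 28, 25, 17, 9]
14: 0x24 (blk 9, set 1) → VC-HIT  vc=[16, 28, 25, 17, 5]
15: 0x15 (blk 5, set 1) → VC-HIT  vc=[16, 28, 25, 17, 9]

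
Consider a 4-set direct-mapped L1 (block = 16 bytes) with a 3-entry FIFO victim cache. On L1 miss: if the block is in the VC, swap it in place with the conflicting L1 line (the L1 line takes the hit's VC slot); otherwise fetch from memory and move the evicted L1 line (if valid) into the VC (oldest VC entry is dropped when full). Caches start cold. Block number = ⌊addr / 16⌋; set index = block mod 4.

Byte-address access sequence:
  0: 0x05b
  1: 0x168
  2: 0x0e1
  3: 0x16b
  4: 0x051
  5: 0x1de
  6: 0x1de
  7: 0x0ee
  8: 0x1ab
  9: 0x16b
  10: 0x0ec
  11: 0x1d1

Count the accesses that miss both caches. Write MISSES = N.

MISSES = 5

  [0] addr=0x5b blk=5 s=1: MISS | VC []
  [1] addr=0x168 blk=22 s=2: MISS | VC []
  [2] addr=0xe1 blk=14 s=2: MISS | VC [22]
  [3] addr=0x16b blk=22 s=2: VC-HIT | VC [14]
  [4] addr=0x51 blk=5 s=1: L1-HIT | VC [14]
  [5] addr=0x1de blk=29 s=1: MISS | VC [14, 5]
  [6] addr=0x1de blk=29 s=1: L1-HIT | VC [14, 5]
  [7] addr=0xee blk=14 s=2: VC-HIT | VC [22, 5]
  [8] addr=0x1ab blk=26 s=2: MISS | VC [22, 5, 14]
  [9] addr=0x16b blk=22 s=2: VC-HIT | VC [26, 5, 14]
  [10] addr=0xec blk=14 s=2: VC-HIT | VC [26, 5, 22]
  [11] addr=0x1d1 blk=29 s=1: L1-HIT | VC [26, 5, 22]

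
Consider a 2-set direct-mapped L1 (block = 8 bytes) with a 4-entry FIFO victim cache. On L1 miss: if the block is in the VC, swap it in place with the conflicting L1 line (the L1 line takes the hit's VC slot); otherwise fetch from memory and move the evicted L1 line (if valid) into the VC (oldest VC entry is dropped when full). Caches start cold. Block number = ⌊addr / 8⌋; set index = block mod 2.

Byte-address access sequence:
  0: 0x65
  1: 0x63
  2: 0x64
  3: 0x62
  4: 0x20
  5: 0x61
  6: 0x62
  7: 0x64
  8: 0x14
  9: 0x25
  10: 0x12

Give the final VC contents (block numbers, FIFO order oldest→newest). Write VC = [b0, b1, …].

VC = [4, 12]

#0 0x65→b12/s0 MISS; vc=[]
#1 0x63→b12/s0 L1-HIT; vc=[]
#2 0x64→b12/s0 L1-HIT; vc=[]
#3 0x62→b12/s0 L1-HIT; vc=[]
#4 0x20→b4/s0 MISS; vc=[12]
#5 0x61→b12/s0 VC-HIT; vc=[4]
#6 0x62→b12/s0 L1-HIT; vc=[4]
#7 0x64→b12/s0 L1-HIT; vc=[4]
#8 0x14→b2/s0 MISS; vc=[4,12]
#9 0x25→b4/s0 VC-HIT; vc=[2,12]
#10 0x12→b2/s0 VC-HIT; vc=[4,12]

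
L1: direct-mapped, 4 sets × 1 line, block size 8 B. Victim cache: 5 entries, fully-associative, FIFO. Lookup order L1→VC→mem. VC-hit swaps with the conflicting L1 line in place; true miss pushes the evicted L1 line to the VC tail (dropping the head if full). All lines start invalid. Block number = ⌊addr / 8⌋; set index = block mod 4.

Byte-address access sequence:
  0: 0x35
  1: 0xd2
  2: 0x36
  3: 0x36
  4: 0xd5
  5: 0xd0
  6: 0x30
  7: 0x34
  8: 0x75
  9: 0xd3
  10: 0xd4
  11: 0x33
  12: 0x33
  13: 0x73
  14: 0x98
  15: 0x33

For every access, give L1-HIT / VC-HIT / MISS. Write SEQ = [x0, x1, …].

SEQ = [MISS, MISS, VC-HIT, L1-HIT, VC-HIT, L1-HIT, VC-HIT, L1-HIT, MISS, VC-HIT, L1-HIT, VC-HIT, L1-HIT, VC-HIT, MISS, VC-HIT]

  [0] addr=0x35 blk=6 s=2: MISS | VC []
  [1] addr=0xd2 blk=26 s=2: MISS | VC [6]
  [2] addr=0x36 blk=6 s=2: VC-HIT | VC [26]
  [3] addr=0x36 blk=6 s=2: L1-HIT | VC [26]
  [4] addr=0xd5 blk=26 s=2: VC-HIT | VC [6]
  [5] addr=0xd0 blk=26 s=2: L1-HIT | VC [6]
  [6] addr=0x30 blk=6 s=2: VC-HIT | VC [26]
  [7] addr=0x34 blk=6 s=2: L1-HIT | VC [26]
  [8] addr=0x75 blk=14 s=2: MISS | VC [26, 6]
  [9] addr=0xd3 blk=26 s=2: VC-HIT | VC [14, 6]
  [10] addr=0xd4 blk=26 s=2: L1-HIT | VC [14, 6]
  [11] addr=0x33 blk=6 s=2: VC-HIT | VC [14, 26]
  [12] addr=0x33 blk=6 s=2: L1-HIT | VC [14, 26]
  [13] addr=0x73 blk=14 s=2: VC-HIT | VC [6, 26]
  [14] addr=0x98 blk=19 s=3: MISS | VC [6, 26]
  [15] addr=0x33 blk=6 s=2: VC-HIT | VC [14, 26]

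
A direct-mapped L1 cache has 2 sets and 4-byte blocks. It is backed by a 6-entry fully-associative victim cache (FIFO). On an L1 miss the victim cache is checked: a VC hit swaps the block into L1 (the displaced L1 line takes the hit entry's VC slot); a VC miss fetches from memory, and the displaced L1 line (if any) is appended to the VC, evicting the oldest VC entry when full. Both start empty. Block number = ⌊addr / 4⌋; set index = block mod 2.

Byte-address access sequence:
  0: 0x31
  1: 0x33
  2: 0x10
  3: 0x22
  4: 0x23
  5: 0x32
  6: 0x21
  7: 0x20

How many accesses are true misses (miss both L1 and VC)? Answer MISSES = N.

MISSES = 3

#0 0x31→b12/s0 MISS; vc=[]
#1 0x33→b12/s0 L1-HIT; vc=[]
#2 0x10→b4/s0 MISS; vc=[12]
#3 0x22→b8/s0 MISS; vc=[12,4]
#4 0x23→b8/s0 L1-HIT; vc=[12,4]
#5 0x32→b12/s0 VC-HIT; vc=[8,4]
#6 0x21→b8/s0 VC-HIT; vc=[12,4]
#7 0x20→b8/s0 L1-HIT; vc=[12,4]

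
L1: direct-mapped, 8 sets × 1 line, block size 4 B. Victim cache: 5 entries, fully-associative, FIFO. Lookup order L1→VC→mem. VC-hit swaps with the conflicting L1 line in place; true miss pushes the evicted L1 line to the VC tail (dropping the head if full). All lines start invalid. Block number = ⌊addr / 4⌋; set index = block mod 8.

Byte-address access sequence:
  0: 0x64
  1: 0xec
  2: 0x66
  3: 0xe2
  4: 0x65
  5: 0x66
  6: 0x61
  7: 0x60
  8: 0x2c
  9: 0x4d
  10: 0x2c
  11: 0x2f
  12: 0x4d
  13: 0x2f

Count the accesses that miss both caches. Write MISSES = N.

MISSES = 6

  [0] addr=0x64 blk=25 s=1: MISS | VC []
  [1] addr=0xec blk=59 s=3: MISS | VC []
  [2] addr=0x66 blk=25 s=1: L1-HIT | VC []
  [3] addr=0xe2 blk=56 s=0: MISS | VC []
  [4] addr=0x65 blk=25 s=1: L1-HIT | VC []
  [5] addr=0x66 blk=25 s=1: L1-HIT | VC []
  [6] addr=0x61 blk=24 s=0: MISS | VC [56]
  [7] addr=0x60 blk=24 s=0: L1-HIT | VC [56]
  [8] addr=0x2c blk=11 s=3: MISS | VC [56, 59]
  [9] addr=0x4d blk=19 s=3: MISS | VC [56, 59, 11]
  [10] addr=0x2c blk=11 s=3: VC-HIT | VC [56, 59, 19]
  [11] addr=0x2f blk=11 s=3: L1-HIT | VC [56, 59, 19]
  [12] addr=0x4d blk=19 s=3: VC-HIT | VC [56, 59, 11]
  [13] addr=0x2f blk=11 s=3: VC-HIT | VC [56, 59, 19]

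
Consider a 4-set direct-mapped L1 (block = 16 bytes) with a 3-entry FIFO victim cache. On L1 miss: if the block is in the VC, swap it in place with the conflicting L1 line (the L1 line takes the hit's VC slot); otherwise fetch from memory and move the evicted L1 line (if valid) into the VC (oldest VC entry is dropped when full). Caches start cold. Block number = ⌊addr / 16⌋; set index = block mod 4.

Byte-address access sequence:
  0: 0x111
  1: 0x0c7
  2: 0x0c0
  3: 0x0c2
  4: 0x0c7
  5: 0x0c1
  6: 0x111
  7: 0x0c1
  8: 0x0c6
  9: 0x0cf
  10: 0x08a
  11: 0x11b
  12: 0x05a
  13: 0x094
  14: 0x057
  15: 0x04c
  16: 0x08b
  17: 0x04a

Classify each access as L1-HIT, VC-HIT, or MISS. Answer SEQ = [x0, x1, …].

  [0] addr=0x111 blk=17 s=1: MISS | VC []
  [1] addr=0xc7 blk=12 s=0: MISS | VC []
  [2] addr=0xc0 blk=12 s=0: L1-HIT | VC []
  [3] addr=0xc2 blk=12 s=0: L1-HIT | VC []
  [4] addr=0xc7 blk=12 s=0: L1-HIT | VC []
  [5] addr=0xc1 blk=12 s=0: L1-HIT | VC []
  [6] addr=0x111 blk=17 s=1: L1-HIT | VC []
  [7] addr=0xc1 blk=12 s=0: L1-HIT | VC []
  [8] addr=0xc6 blk=12 s=0: L1-HIT | VC []
  [9] addr=0xcf blk=12 s=0: L1-HIT | VC []
  [10] addr=0x8a blk=8 s=0: MISS | VC [12]
  [11] addr=0x11b blk=17 s=1: L1-HIT | VC [12]
  [12] addr=0x5a blk=5 s=1: MISS | VC [12, 17]
  [13] addr=0x94 blk=9 s=1: MISS | VC [12, 17, 5]
  [14] addr=0x57 blk=5 s=1: VC-HIT | VC [12, 17, 9]
  [15] addr=0x4c blk=4 s=0: MISS | VC [17, 9, 8]
  [16] addr=0x8b blk=8 s=0: VC-HIT | VC [17, 9, 4]
  [17] addr=0x4a blk=4 s=0: VC-HIT | VC [17, 9, 8]

SEQ = [MISS, MISS, L1-HIT, L1-HIT, L1-HIT, L1-HIT, L1-HIT, L1-HIT, L1-HIT, L1-HIT, MISS, L1-HIT, MISS, MISS, VC-HIT, MISS, VC-HIT, VC-HIT]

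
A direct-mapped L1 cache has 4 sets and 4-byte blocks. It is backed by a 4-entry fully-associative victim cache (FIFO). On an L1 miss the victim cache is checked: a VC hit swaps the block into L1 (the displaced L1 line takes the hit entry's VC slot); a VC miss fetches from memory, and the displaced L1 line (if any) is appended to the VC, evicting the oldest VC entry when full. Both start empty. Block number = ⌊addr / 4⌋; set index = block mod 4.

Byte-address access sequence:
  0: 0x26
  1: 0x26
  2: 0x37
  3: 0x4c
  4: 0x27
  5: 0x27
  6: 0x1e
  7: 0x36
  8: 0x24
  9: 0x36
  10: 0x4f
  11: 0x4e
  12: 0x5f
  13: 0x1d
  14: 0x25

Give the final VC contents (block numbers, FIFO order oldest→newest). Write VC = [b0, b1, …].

0: 0x26 (blk 9, set 1) → MISS  vc=[]
1: 0x26 (blk 9, set 1) → L1-HIT  vc=[]
2: 0x37 (blk 13, set 1) → MISS  vc=[9]
3: 0x4c (blk 19, set 3) → MISS  vc=[9]
4: 0x27 (blk 9, set 1) → VC-HIT  vc=[13]
5: 0x27 (blk 9, set 1) → L1-HIT  vc=[13]
6: 0x1e (blk 7, set 3) → MISS  vc=[13, 19]
7: 0x36 (blk 13, set 1) → VC-HIT  vc=[9, 19]
8: 0x24 (blk 9, set 1) → VC-HIT  vc=[13, 19]
9: 0x36 (blk 13, set 1) → VC-HIT  vc=[9, 19]
10: 0x4f (blk 19, set 3) → VC-HIT  vc=[9, 7]
11: 0x4e (blk 19, set 3) → L1-HIT  vc=[9, 7]
12: 0x5f (blk 23, set 3) → MISS  vc=[9, 7, 19]
13: 0x1d (blk 7, set 3) → VC-HIT  vc=[9, 23, 19]
14: 0x25 (blk 9, set 1) → VC-HIT  vc=[13, 23, 19]

VC = [13, 23, 19]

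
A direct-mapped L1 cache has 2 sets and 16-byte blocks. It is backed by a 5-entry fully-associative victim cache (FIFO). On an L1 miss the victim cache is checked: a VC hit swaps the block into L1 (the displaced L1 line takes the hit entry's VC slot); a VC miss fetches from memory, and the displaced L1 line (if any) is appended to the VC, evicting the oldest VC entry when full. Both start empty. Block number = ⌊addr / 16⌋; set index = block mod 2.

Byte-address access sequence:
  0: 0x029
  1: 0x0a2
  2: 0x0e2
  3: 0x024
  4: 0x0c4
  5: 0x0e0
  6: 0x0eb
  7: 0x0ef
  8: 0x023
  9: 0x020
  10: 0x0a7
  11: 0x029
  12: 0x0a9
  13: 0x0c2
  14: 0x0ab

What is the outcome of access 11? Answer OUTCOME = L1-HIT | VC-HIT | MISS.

#0 0x29→b2/s0 MISS; vc=[]
#1 0xa2→b10/s0 MISS; vc=[2]
#2 0xe2→b14/s0 MISS; vc=[2,10]
#3 0x24→b2/s0 VC-HIT; vc=[14,10]
#4 0xc4→b12/s0 MISS; vc=[14,10,2]
#5 0xe0→b14/s0 VC-HIT; vc=[12,10,2]
#6 0xeb→b14/s0 L1-HIT; vc=[12,10,2]
#7 0xef→b14/s0 L1-HIT; vc=[12,10,2]
#8 0x23→b2/s0 VC-HIT; vc=[12,10,14]
#9 0x20→b2/s0 L1-HIT; vc=[12,10,14]
#10 0xa7→b10/s0 VC-HIT; vc=[12,2,14]
#11 0x29→b2/s0 VC-HIT; vc=[12,10,14]
#12 0xa9→b10/s0 VC-HIT; vc=[12,2,14]
#13 0xc2→b12/s0 VC-HIT; vc=[10,2,14]
#14 0xab→b10/s0 VC-HIT; vc=[12,2,14]

OUTCOME = VC-HIT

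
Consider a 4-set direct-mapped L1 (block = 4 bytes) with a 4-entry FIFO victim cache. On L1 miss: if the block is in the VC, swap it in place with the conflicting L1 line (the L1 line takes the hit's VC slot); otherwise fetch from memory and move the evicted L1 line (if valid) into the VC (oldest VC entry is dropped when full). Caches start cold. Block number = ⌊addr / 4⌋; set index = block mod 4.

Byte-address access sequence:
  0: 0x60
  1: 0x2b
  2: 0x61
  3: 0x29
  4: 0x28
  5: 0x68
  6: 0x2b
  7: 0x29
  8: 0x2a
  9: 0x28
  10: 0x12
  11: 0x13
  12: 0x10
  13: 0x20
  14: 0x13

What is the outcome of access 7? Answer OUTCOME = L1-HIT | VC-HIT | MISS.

OUTCOME = L1-HIT

  [0] addr=0x60 blk=24 s=0: MISS | VC []
  [1] addr=0x2b blk=10 s=2: MISS | VC []
  [2] addr=0x61 blk=24 s=0: L1-HIT | VC []
  [3] addr=0x29 blk=10 s=2: L1-HIT | VC []
  [4] addr=0x28 blk=10 s=2: L1-HIT | VC []
  [5] addr=0x68 blk=26 s=2: MISS | VC [10]
  [6] addr=0x2b blk=10 s=2: VC-HIT | VC [26]
  [7] addr=0x29 blk=10 s=2: L1-HIT | VC [26]
  [8] addr=0x2a blk=10 s=2: L1-HIT | VC [26]
  [9] addr=0x28 blk=10 s=2: L1-HIT | VC [26]
  [10] addr=0x12 blk=4 s=0: MISS | VC [26, 24]
  [11] addr=0x13 blk=4 s=0: L1-HIT | VC [26, 24]
  [12] addr=0x10 blk=4 s=0: L1-HIT | VC [26, 24]
  [13] addr=0x20 blk=8 s=0: MISS | VC [26, 24, 4]
  [14] addr=0x13 blk=4 s=0: VC-HIT | VC [26, 24, 8]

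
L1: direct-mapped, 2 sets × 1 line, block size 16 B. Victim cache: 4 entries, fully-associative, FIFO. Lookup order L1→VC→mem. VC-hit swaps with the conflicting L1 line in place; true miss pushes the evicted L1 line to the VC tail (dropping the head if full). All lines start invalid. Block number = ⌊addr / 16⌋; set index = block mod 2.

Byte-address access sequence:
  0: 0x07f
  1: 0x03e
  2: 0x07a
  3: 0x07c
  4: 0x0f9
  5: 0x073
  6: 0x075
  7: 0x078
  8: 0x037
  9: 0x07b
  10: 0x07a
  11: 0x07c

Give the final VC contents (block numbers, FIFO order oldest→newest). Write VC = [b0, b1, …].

0: 0x7f (blk 7, set 1) → MISS  vc=[]
1: 0x3e (blk 3, set 1) → MISS  vc=[7]
2: 0x7a (blk 7, set 1) → VC-HIT  vc=[3]
3: 0x7c (blk 7, set 1) → L1-HIT  vc=[3]
4: 0xf9 (blk 15, set 1) → MISS  vc=[3, 7]
5: 0x73 (blk 7, set 1) → VC-HIT  vc=[3, 15]
6: 0x75 (blk 7, set 1) → L1-HIT  vc=[3, 15]
7: 0x78 (blk 7, set 1) → L1-HIT  vc=[3, 15]
8: 0x37 (blk 3, set 1) → VC-HIT  vc=[7, 15]
9: 0x7b (blk 7, set 1) → VC-HIT  vc=[3, 15]
10: 0x7a (blk 7, set 1) → L1-HIT  vc=[3, 15]
11: 0x7c (blk 7, set 1) → L1-HIT  vc=[3, 15]

VC = [3, 15]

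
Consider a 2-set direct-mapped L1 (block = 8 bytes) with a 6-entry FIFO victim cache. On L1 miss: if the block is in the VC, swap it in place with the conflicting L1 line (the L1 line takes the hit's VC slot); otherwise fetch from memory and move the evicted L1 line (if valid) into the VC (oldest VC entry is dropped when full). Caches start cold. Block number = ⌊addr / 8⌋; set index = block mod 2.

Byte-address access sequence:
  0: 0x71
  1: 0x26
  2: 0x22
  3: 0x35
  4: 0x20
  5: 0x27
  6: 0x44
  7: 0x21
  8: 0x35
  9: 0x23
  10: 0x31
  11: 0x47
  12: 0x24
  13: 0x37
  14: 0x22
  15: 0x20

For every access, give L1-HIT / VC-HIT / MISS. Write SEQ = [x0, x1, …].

SEQ = [MISS, MISS, L1-HIT, MISS, VC-HIT, L1-HIT, MISS, VC-HIT, VC-HIT, VC-HIT, VC-HIT, VC-HIT, VC-HIT, VC-HIT, VC-HIT, L1-HIT]

  [0] addr=0x71 blk=14 s=0: MISS | VC []
  [1] addr=0x26 blk=4 s=0: MISS | VC [14]
  [2] addr=0x22 blk=4 s=0: L1-HIT | VC [14]
  [3] addr=0x35 blk=6 s=0: MISS | VC [14, 4]
  [4] addr=0x20 blk=4 s=0: VC-HIT | VC [14, 6]
  [5] addr=0x27 blk=4 s=0: L1-HIT | VC [14, 6]
  [6] addr=0x44 blk=8 s=0: MISS | VC [14, 6, 4]
  [7] addr=0x21 blk=4 s=0: VC-HIT | VC [14, 6, 8]
  [8] addr=0x35 blk=6 s=0: VC-HIT | VC [14, 4, 8]
  [9] addr=0x23 blk=4 s=0: VC-HIT | VC [14, 6, 8]
  [10] addr=0x31 blk=6 s=0: VC-HIT | VC [14, 4, 8]
  [11] addr=0x47 blk=8 s=0: VC-HIT | VC [14, 4, 6]
  [12] addr=0x24 blk=4 s=0: VC-HIT | VC [14, 8, 6]
  [13] addr=0x37 blk=6 s=0: VC-HIT | VC [14, 8, 4]
  [14] addr=0x22 blk=4 s=0: VC-HIT | VC [14, 8, 6]
  [15] addr=0x20 blk=4 s=0: L1-HIT | VC [14, 8, 6]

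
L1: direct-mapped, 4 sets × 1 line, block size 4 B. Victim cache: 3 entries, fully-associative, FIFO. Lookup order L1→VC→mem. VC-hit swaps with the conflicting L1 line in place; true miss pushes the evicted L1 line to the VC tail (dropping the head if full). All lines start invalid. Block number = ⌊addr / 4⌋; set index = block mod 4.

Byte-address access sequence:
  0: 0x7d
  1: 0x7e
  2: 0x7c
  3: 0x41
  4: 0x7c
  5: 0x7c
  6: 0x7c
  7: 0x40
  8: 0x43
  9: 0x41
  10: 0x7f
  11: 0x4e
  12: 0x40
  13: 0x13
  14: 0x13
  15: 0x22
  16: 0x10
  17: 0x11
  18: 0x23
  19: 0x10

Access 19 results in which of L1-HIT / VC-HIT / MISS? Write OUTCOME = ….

OUTCOME = VC-HIT

0: 0x7d (blk 31, set 3) → MISS  vc=[]
1: 0x7e (blk 31, set 3) → L1-HIT  vc=[]
2: 0x7c (blk 31, set 3) → L1-HIT  vc=[]
3: 0x41 (blk 16, set 0) → MISS  vc=[]
4: 0x7c (blk 31, set 3) → L1-HIT  vc=[]
5: 0x7c (blk 31, set 3) → L1-HIT  vc=[]
6: 0x7c (blk 31, set 3) → L1-HIT  vc=[]
7: 0x40 (blk 16, set 0) → L1-HIT  vc=[]
8: 0x43 (blk 16, set 0) → L1-HIT  vc=[]
9: 0x41 (blk 16, set 0) → L1-HIT  vc=[]
10: 0x7f (blk 31, set 3) → L1-HIT  vc=[]
11: 0x4e (blk 19, set 3) → MISS  vc=[31]
12: 0x40 (blk 16, set 0) → L1-HIT  vc=[31]
13: 0x13 (blk 4, set 0) → MISS  vc=[31, 16]
14: 0x13 (blk 4, set 0) → L1-HIT  vc=[31, 16]
15: 0x22 (blk 8, set 0) → MISS  vc=[31, 16, 4]
16: 0x10 (blk 4, set 0) → VC-HIT  vc=[31, 16, 8]
17: 0x11 (blk 4, set 0) → L1-HIT  vc=[31, 16, 8]
18: 0x23 (blk 8, set 0) → VC-HIT  vc=[31, 16, 4]
19: 0x10 (blk 4, set 0) → VC-HIT  vc=[31, 16, 8]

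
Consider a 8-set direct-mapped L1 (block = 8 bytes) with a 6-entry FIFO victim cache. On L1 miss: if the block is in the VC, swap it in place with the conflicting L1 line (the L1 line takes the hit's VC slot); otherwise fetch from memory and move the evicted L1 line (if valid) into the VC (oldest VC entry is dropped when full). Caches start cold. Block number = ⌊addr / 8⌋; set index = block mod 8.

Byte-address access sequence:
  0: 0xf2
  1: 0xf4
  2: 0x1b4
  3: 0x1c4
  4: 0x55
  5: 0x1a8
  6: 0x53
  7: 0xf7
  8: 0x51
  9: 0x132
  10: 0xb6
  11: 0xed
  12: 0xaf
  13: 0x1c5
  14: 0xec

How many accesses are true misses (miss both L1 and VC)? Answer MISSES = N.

#0 0xf2→b30/s6 MISS; vc=[]
#1 0xf4→b30/s6 L1-HIT; vc=[]
#2 0x1b4→b54/s6 MISS; vc=[30]
#3 0x1c4→b56/s0 MISS; vc=[30]
#4 0x55→b10/s2 MISS; vc=[30]
#5 0x1a8→b53/s5 MISS; vc=[30]
#6 0x53→b10/s2 L1-HIT; vc=[30]
#7 0xf7→b30/s6 VC-HIT; vc=[54]
#8 0x51→b10/s2 L1-HIT; vc=[54]
#9 0x132→b38/s6 MISS; vc=[54,30]
#10 0xb6→b22/s6 MISS; vc=[54,30,38]
#11 0xed→b29/s5 MISS; vc=[54,30,38,53]
#12 0xaf→b21/s5 MISS; vc=[54,30,38,53,29]
#13 0x1c5→b56/s0 L1-HIT; vc=[54,30,38,53,29]
#14 0xec→b29/s5 VC-HIT; vc=[54,30,38,53,21]

MISSES = 9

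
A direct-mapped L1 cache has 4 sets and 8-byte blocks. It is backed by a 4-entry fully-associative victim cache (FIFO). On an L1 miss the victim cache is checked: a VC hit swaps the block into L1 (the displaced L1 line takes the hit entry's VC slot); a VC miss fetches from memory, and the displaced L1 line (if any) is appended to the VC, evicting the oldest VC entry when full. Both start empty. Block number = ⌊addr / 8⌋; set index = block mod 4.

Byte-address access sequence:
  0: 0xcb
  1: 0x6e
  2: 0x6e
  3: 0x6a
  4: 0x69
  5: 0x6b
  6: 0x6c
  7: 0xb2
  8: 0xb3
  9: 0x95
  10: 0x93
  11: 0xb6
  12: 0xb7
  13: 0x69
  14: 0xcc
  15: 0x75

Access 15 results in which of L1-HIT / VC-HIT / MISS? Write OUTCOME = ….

  [0] addr=0xcb blk=25 s=1: MISS | VC []
  [1] addr=0x6e blk=13 s=1: MISS | VC [25]
  [2] addr=0x6e blk=13 s=1: L1-HIT | VC [25]
  [3] addr=0x6a blk=13 s=1: L1-HIT | VC [25]
  [4] addr=0x69 blk=13 s=1: L1-HIT | VC [25]
  [5] addr=0x6b blk=13 s=1: L1-HIT | VC [25]
  [6] addr=0x6c blk=13 s=1: L1-HIT | VC [25]
  [7] addr=0xb2 blk=22 s=2: MISS | VC [25]
  [8] addr=0xb3 blk=22 s=2: L1-HIT | VC [25]
  [9] addr=0x95 blk=18 s=2: MISS | VC [25, 22]
  [10] addr=0x93 blk=18 s=2: L1-HIT | VC [25, 22]
  [11] addr=0xb6 blk=22 s=2: VC-HIT | VC [25, 18]
  [12] addr=0xb7 blk=22 s=2: L1-HIT | VC [25, 18]
  [13] addr=0x69 blk=13 s=1: L1-HIT | VC [25, 18]
  [14] addr=0xcc blk=25 s=1: VC-HIT | VC [13, 18]
  [15] addr=0x75 blk=14 s=2: MISS | VC [13, 18, 22]

OUTCOME = MISS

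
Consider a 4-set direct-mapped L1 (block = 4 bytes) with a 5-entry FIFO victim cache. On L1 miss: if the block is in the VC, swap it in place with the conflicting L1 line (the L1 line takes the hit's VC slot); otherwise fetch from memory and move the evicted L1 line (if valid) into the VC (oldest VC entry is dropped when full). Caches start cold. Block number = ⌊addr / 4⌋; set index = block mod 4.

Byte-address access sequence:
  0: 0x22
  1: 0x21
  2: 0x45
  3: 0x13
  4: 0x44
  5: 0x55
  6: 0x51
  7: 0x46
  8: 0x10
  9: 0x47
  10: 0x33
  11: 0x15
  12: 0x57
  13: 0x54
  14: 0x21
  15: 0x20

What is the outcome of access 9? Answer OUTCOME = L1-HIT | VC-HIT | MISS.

OUTCOME = L1-HIT

#0 0x22→b8/s0 MISS; vc=[]
#1 0x21→b8/s0 L1-HIT; vc=[]
#2 0x45→b17/s1 MISS; vc=[]
#3 0x13→b4/s0 MISS; vc=[8]
#4 0x44→b17/s1 L1-HIT; vc=[8]
#5 0x55→b21/s1 MISS; vc=[8,17]
#6 0x51→b20/s0 MISS; vc=[8,17,4]
#7 0x46→b17/s1 VC-HIT; vc=[8,21,4]
#8 0x10→b4/s0 VC-HIT; vc=[8,21,20]
#9 0x47→b17/s1 L1-HIT; vc=[8,21,20]
#10 0x33→b12/s0 MISS; vc=[8,21,20,4]
#11 0x15→b5/s1 MISS; vc=[8,21,20,4,17]
#12 0x57→b21/s1 VC-HIT; vc=[8,5,20,4,17]
#13 0x54→b21/s1 L1-HIT; vc=[8,5,20,4,17]
#14 0x21→b8/s0 VC-HIT; vc=[12,5,20,4,17]
#15 0x20→b8/s0 L1-HIT; vc=[12,5,20,4,17]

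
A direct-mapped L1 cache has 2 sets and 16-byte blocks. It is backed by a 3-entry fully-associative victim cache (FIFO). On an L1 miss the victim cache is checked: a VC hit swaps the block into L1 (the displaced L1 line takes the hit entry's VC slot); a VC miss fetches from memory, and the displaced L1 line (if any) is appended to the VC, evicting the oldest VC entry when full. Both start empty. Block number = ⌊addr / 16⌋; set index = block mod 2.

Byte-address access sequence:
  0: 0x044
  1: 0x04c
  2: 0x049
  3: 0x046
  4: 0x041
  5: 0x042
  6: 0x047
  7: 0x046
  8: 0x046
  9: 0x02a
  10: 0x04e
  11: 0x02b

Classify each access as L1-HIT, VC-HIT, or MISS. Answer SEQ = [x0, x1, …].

SEQ = [MISS, L1-HIT, L1-HIT, L1-HIT, L1-HIT, L1-HIT, L1-HIT, L1-HIT, L1-HIT, MISS, VC-HIT, VC-HIT]

#0 0x44→b4/s0 MISS; vc=[]
#1 0x4c→b4/s0 L1-HIT; vc=[]
#2 0x49→b4/s0 L1-HIT; vc=[]
#3 0x46→b4/s0 L1-HIT; vc=[]
#4 0x41→b4/s0 L1-HIT; vc=[]
#5 0x42→b4/s0 L1-HIT; vc=[]
#6 0x47→b4/s0 L1-HIT; vc=[]
#7 0x46→b4/s0 L1-HIT; vc=[]
#8 0x46→b4/s0 L1-HIT; vc=[]
#9 0x2a→b2/s0 MISS; vc=[4]
#10 0x4e→b4/s0 VC-HIT; vc=[2]
#11 0x2b→b2/s0 VC-HIT; vc=[4]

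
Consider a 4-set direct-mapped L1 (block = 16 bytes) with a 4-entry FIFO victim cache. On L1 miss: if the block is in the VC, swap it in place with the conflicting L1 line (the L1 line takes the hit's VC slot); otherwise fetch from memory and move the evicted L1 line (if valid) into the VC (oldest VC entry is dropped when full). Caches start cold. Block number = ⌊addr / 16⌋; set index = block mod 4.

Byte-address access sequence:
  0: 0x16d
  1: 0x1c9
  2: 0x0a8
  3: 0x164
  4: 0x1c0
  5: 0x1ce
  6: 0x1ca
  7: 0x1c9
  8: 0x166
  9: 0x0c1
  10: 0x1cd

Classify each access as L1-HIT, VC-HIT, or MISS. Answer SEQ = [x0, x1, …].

  [0] addr=0x16d blk=22 s=2: MISS | VC []
  [1] addr=0x1c9 blk=28 s=0: MISS | VC []
  [2] addr=0xa8 blk=10 s=2: MISS | VC [22]
  [3] addr=0x164 blk=22 s=2: VC-HIT | VC [10]
  [4] addr=0x1c0 blk=28 s=0: L1-HIT | VC [10]
  [5] addr=0x1ce blk=28 s=0: L1-HIT | VC [10]
  [6] addr=0x1ca blk=28 s=0: L1-HIT | VC [10]
  [7] addr=0x1c9 blk=28 s=0: L1-HIT | VC [10]
  [8] addr=0x166 blk=22 s=2: L1-HIT | VC [10]
  [9] addr=0xc1 blk=12 s=0: MISS | VC [10, 28]
  [10] addr=0x1cd blk=28 s=0: VC-HIT | VC [10, 12]

SEQ = [MISS, MISS, MISS, VC-HIT, L1-HIT, L1-HIT, L1-HIT, L1-HIT, L1-HIT, MISS, VC-HIT]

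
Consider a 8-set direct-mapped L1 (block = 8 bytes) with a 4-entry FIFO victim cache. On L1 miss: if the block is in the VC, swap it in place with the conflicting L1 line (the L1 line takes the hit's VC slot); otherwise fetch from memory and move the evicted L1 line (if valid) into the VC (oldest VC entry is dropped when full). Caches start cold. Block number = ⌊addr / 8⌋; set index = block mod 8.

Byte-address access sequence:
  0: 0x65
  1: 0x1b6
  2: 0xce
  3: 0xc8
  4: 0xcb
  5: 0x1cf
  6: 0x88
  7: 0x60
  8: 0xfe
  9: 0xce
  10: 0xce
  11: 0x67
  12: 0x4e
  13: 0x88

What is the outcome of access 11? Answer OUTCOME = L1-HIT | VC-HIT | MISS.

0: 0x65 (blk 12, set 4) → MISS  vc=[]
1: 0x1b6 (blk 54, set 6) → MISS  vc=[]
2: 0xce (blk 25, set 1) → MISS  vc=[]
3: 0xc8 (blk 25, set 1) → L1-HIT  vc=[]
4: 0xcb (blk 25, set 1) → L1-HIT  vc=[]
5: 0x1cf (blk 57, set 1) → MISS  vc=[25]
6: 0x88 (blk 17, set 1) → MISS  vc=[25, 57]
7: 0x60 (blk 12, set 4) → L1-HIT  vc=[25, 57]
8: 0xfe (blk 31, set 7) → MISS  vc=[25, 57]
9: 0xce (blk 25, set 1) → VC-HIT  vc=[17, 57]
10: 0xce (blk 25, set 1) → L1-HIT  vc=[17, 57]
11: 0x67 (blk 12, set 4) → L1-HIT  vc=[17, 57]
12: 0x4e (blk 9, set 1) → MISS  vc=[17, 57, 25]
13: 0x88 (blk 17, set 1) → VC-HIT  vc=[9, 57, 25]

OUTCOME = L1-HIT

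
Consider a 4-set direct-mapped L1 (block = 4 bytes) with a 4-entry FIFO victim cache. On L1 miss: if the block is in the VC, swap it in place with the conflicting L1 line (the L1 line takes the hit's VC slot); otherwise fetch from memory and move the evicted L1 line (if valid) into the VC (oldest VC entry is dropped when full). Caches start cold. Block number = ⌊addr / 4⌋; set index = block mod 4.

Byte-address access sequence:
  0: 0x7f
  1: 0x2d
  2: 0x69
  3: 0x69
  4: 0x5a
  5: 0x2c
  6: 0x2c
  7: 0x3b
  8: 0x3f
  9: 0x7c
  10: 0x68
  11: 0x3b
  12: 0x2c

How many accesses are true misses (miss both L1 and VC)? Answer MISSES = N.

0: 0x7f (blk 31, set 3) → MISS  vc=[]
1: 0x2d (blk 11, set 3) → MISS  vc=[31]
2: 0x69 (blk 26, set 2) → MISS  vc=[31]
3: 0x69 (blk 26, set 2) → L1-HIT  vc=[31]
4: 0x5a (blk 22, set 2) → MISS  vc=[31, 26]
5: 0x2c (blk 11, set 3) → L1-HIT  vc=[31, 26]
6: 0x2c (blk 11, set 3) → L1-HIT  vc=[31, 26]
7: 0x3b (blk 14, set 2) → MISS  vc=[31, 26, 22]
8: 0x3f (blk 15, set 3) → MISS  vc=[31, 26, 22, 11]
9: 0x7c (blk 31, set 3) → VC-HIT  vc=[15, 26, 22, 11]
10: 0x68 (blk 26, set 2) → VC-HIT  vc=[15, 14, 22, 11]
11: 0x3b (blk 14, set 2) → VC-HIT  vc=[15, 26, 22, 11]
12: 0x2c (blk 11, set 3) → VC-HIT  vc=[15, 26, 22, 31]

MISSES = 6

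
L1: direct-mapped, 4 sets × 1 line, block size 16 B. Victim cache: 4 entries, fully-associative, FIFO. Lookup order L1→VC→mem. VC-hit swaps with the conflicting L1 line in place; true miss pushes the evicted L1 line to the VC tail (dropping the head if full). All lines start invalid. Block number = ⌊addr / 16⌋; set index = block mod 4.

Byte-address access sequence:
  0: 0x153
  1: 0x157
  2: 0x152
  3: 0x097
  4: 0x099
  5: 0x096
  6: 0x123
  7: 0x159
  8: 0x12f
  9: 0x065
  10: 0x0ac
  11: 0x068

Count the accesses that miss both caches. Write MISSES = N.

  [0] addr=0x153 blk=21 s=1: MISS | VC []
  [1] addr=0x157 blk=21 s=1: L1-HIT | VC []
  [2] addr=0x152 blk=21 s=1: L1-HIT | VC []
  [3] addr=0x97 blk=9 s=1: MISS | VC [21]
  [4] addr=0x99 blk=9 s=1: L1-HIT | VC [21]
  [5] addr=0x96 blk=9 s=1: L1-HIT | VC [21]
  [6] addr=0x123 blk=18 s=2: MISS | VC [21]
  [7] addr=0x159 blk=21 s=1: VC-HIT | VC [9]
  [8] addr=0x12f blk=18 s=2: L1-HIT | VC [9]
  [9] addr=0x65 blk=6 s=2: MISS | VC [9, 18]
  [10] addr=0xac blk=10 s=2: MISS | VC [9, 18, 6]
  [11] addr=0x68 blk=6 s=2: VC-HIT | VC [9, 18, 10]

MISSES = 5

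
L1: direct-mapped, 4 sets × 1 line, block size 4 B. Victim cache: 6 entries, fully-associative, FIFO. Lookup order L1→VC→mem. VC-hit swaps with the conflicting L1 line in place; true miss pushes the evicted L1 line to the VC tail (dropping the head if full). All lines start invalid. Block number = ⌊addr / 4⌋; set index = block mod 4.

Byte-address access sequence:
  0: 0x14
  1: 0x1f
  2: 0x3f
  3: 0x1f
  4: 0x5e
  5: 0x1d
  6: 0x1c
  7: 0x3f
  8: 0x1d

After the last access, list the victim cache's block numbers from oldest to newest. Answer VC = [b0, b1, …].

VC = [15, 23]

  [0] addr=0x14 blk=5 s=1: MISS | VC []
  [1] addr=0x1f blk=7 s=3: MISS | VC []
  [2] addr=0x3f blk=15 s=3: MISS | VC [7]
  [3] addr=0x1f blk=7 s=3: VC-HIT | VC [15]
  [4] addr=0x5e blk=23 s=3: MISS | VC [15, 7]
  [5] addr=0x1d blk=7 s=3: VC-HIT | VC [15, 23]
  [6] addr=0x1c blk=7 s=3: L1-HIT | VC [15, 23]
  [7] addr=0x3f blk=15 s=3: VC-HIT | VC [7, 23]
  [8] addr=0x1d blk=7 s=3: VC-HIT | VC [15, 23]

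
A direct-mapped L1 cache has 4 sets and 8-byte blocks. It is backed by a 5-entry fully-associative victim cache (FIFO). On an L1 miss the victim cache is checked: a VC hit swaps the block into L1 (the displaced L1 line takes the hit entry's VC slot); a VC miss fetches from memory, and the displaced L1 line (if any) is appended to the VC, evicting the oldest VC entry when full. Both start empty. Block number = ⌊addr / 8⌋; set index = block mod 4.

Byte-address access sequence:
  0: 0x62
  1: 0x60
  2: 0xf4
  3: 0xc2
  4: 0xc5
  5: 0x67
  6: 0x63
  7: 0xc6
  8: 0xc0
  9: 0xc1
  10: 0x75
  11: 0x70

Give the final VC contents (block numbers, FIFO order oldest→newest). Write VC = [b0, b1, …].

#0 0x62→b12/s0 MISS; vc=[]
#1 0x60→b12/s0 L1-HIT; vc=[]
#2 0xf4→b30/s2 MISS; vc=[]
#3 0xc2→b24/s0 MISS; vc=[12]
#4 0xc5→b24/s0 L1-HIT; vc=[12]
#5 0x67→b12/s0 VC-HIT; vc=[24]
#6 0x63→b12/s0 L1-HIT; vc=[24]
#7 0xc6→b24/s0 VC-HIT; vc=[12]
#8 0xc0→b24/s0 L1-HIT; vc=[12]
#9 0xc1→b24/s0 L1-HIT; vc=[12]
#10 0x75→b14/s2 MISS; vc=[12,30]
#11 0x70→b14/s2 L1-HIT; vc=[12,30]

VC = [12, 30]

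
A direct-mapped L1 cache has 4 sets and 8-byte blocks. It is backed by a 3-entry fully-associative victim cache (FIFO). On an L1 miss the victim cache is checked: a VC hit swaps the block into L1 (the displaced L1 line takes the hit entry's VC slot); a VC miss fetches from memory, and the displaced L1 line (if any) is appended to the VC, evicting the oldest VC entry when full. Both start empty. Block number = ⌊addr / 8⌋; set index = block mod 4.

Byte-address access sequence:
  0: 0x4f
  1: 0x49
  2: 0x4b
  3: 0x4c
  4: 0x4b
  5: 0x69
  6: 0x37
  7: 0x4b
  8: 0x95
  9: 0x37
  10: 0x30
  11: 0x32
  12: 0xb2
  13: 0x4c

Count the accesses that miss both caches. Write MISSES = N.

0: 0x4f (blk 9, set 1) → MISS  vc=[]
1: 0x49 (blk 9, set 1) → L1-HIT  vc=[]
2: 0x4b (blk 9, set 1) → L1-HIT  vc=[]
3: 0x4c (blk 9, set 1) → L1-HIT  vc=[]
4: 0x4b (blk 9, set 1) → L1-HIT  vc=[]
5: 0x69 (blk 13, set 1) → MISS  vc=[9]
6: 0x37 (blk 6, set 2) → MISS  vc=[9]
7: 0x4b (blk 9, set 1) → VC-HIT  vc=[13]
8: 0x95 (blk 18, set 2) → MISS  vc=[13, 6]
9: 0x37 (blk 6, set 2) → VC-HIT  vc=[13, 18]
10: 0x30 (blk 6, set 2) → L1-HIT  vc=[13, 18]
11: 0x32 (blk 6, set 2) → L1-HIT  vc=[13, 18]
12: 0xb2 (blk 22, set 2) → MISS  vc=[13, 18, 6]
13: 0x4c (blk 9, set 1) → L1-HIT  vc=[13, 18, 6]

MISSES = 5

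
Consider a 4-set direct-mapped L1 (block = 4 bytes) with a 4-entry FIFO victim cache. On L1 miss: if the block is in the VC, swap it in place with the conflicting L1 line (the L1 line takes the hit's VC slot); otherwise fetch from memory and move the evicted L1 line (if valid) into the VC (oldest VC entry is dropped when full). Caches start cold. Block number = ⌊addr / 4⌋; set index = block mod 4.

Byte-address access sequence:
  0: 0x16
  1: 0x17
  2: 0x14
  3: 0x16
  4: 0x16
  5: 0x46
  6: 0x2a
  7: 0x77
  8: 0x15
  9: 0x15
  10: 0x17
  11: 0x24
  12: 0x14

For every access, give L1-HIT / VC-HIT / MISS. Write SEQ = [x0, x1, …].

#0 0x16→b5/s1 MISS; vc=[]
#1 0x17→b5/s1 L1-HIT; vc=[]
#2 0x14→b5/s1 L1-HIT; vc=[]
#3 0x16→b5/s1 L1-HIT; vc=[]
#4 0x16→b5/s1 L1-HIT; vc=[]
#5 0x46→b17/s1 MISS; vc=[5]
#6 0x2a→b10/s2 MISS; vc=[5]
#7 0x77→b29/s1 MISS; vc=[5,17]
#8 0x15→b5/s1 VC-HIT; vc=[29,17]
#9 0x15→b5/s1 L1-HIT; vc=[29,17]
#10 0x17→b5/s1 L1-HIT; vc=[29,17]
#11 0x24→b9/s1 MISS; vc=[29,17,5]
#12 0x14→b5/s1 VC-HIT; vc=[29,17,9]

SEQ = [MISS, L1-HIT, L1-HIT, L1-HIT, L1-HIT, MISS, MISS, MISS, VC-HIT, L1-HIT, L1-HIT, MISS, VC-HIT]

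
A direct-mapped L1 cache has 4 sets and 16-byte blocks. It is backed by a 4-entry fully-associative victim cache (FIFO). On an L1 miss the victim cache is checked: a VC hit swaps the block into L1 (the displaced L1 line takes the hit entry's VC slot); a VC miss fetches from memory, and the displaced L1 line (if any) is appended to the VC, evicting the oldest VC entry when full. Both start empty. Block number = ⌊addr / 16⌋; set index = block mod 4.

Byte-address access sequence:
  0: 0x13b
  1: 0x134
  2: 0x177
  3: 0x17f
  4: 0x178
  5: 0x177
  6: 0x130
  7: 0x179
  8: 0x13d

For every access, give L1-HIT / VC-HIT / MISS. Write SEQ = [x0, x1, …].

#0 0x13b→b19/s3 MISS; vc=[]
#1 0x134→b19/s3 L1-HIT; vc=[]
#2 0x177→b23/s3 MISS; vc=[19]
#3 0x17f→b23/s3 L1-HIT; vc=[19]
#4 0x178→b23/s3 L1-HIT; vc=[19]
#5 0x177→b23/s3 L1-HIT; vc=[19]
#6 0x130→b19/s3 VC-HIT; vc=[23]
#7 0x179→b23/s3 VC-HIT; vc=[19]
#8 0x13d→b19/s3 VC-HIT; vc=[23]

SEQ = [MISS, L1-HIT, MISS, L1-HIT, L1-HIT, L1-HIT, VC-HIT, VC-HIT, VC-HIT]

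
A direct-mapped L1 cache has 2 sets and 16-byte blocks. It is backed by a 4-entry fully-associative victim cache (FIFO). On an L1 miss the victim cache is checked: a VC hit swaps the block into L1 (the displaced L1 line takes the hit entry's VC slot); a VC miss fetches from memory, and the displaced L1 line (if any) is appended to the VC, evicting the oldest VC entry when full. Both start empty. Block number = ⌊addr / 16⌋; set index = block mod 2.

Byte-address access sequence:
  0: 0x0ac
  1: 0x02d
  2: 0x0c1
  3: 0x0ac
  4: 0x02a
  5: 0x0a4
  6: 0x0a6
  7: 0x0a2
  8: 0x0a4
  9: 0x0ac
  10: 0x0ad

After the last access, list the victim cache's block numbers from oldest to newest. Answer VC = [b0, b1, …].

0: 0xac (blk 10, set 0) → MISS  vc=[]
1: 0x2d (blk 2, set 0) → MISS  vc=[10]
2: 0xc1 (blk 12, set 0) → MISS  vc=[10, 2]
3: 0xac (blk 10, set 0) → VC-HIT  vc=[12, 2]
4: 0x2a (blk 2, set 0) → VC-HIT  vc=[12, 10]
5: 0xa4 (blk 10, set 0) → VC-HIT  vc=[12, 2]
6: 0xa6 (blk 10, set 0) → L1-HIT  vc=[12, 2]
7: 0xa2 (blk 10, set 0) → L1-HIT  vc=[12, 2]
8: 0xa4 (blk 10, set 0) → L1-HIT  vc=[12, 2]
9: 0xac (blk 10, set 0) → L1-HIT  vc=[12, 2]
10: 0xad (blk 10, set 0) → L1-HIT  vc=[12, 2]

VC = [12, 2]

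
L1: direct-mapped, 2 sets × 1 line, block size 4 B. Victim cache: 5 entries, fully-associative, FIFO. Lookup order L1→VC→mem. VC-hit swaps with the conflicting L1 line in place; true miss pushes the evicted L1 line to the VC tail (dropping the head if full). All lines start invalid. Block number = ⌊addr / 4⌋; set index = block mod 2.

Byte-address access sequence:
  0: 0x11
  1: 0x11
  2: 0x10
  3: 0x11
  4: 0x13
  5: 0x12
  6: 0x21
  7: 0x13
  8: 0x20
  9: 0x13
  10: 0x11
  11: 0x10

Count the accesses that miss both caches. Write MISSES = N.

0: 0x11 (blk 4, set 0) → MISS  vc=[]
1: 0x11 (blk 4, set 0) → L1-HIT  vc=[]
2: 0x10 (blk 4, set 0) → L1-HIT  vc=[]
3: 0x11 (blk 4, set 0) → L1-HIT  vc=[]
4: 0x13 (blk 4, set 0) → L1-HIT  vc=[]
5: 0x12 (blk 4, set 0) → L1-HIT  vc=[]
6: 0x21 (blk 8, set 0) → MISS  vc=[4]
7: 0x13 (blk 4, set 0) → VC-HIT  vc=[8]
8: 0x20 (blk 8, set 0) → VC-HIT  vc=[4]
9: 0x13 (blk 4, set 0) → VC-HIT  vc=[8]
10: 0x11 (blk 4, set 0) → L1-HIT  vc=[8]
11: 0x10 (blk 4, set 0) → L1-HIT  vc=[8]

MISSES = 2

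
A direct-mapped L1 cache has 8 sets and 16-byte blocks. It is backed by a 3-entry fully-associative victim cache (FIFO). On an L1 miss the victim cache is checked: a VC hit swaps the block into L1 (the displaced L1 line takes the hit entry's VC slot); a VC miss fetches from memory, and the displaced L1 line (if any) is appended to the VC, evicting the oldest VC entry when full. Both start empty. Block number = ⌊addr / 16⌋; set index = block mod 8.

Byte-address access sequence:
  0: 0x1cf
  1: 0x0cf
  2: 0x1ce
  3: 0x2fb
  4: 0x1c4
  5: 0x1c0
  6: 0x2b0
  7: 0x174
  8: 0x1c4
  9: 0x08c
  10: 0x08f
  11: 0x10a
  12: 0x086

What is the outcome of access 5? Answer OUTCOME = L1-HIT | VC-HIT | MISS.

0: 0x1cf (blk 28, set 4) → MISS  vc=[]
1: 0xcf (blk 12, set 4) → MISS  vc=[28]
2: 0x1ce (blk 28, set 4) → VC-HIT  vc=[12]
3: 0x2fb (blk 47, set 7) → MISS  vc=[12]
4: 0x1c4 (blk 28, set 4) → L1-HIT  vc=[12]
5: 0x1c0 (blk 28, set 4) → L1-HIT  vc=[12]
6: 0x2b0 (blk 43, set 3) → MISS  vc=[12]
7: 0x174 (blk 23, set 7) → MISS  vc=[12, 47]
8: 0x1c4 (blk 28, set 4) → L1-HIT  vc=[12, 47]
9: 0x8c (blk 8, set 0) → MISS  vc=[12, 47]
10: 0x8f (blk 8, set 0) → L1-HIT  vc=[12, 47]
11: 0x10a (blk 16, set 0) → MISS  vc=[12, 47, 8]
12: 0x86 (blk 8, set 0) → VC-HIT  vc=[12, 47, 16]

OUTCOME = L1-HIT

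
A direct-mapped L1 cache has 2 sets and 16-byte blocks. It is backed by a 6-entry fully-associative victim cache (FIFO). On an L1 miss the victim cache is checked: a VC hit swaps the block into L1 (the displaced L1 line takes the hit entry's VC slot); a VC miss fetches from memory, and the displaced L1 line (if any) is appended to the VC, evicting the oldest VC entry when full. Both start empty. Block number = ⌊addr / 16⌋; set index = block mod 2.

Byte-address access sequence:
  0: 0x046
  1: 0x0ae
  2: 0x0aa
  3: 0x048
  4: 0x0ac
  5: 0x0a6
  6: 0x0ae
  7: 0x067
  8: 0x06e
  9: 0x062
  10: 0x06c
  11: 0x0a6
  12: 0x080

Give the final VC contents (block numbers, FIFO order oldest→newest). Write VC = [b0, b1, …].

VC = [4, 6, 10]

0: 0x46 (blk 4, set 0) → MISS  vc=[]
1: 0xae (blk 10, set 0) → MISS  vc=[4]
2: 0xaa (blk 10, set 0) → L1-HIT  vc=[4]
3: 0x48 (blk 4, set 0) → VC-HIT  vc=[10]
4: 0xac (blk 10, set 0) → VC-HIT  vc=[4]
5: 0xa6 (blk 10, set 0) → L1-HIT  vc=[4]
6: 0xae (blk 10, set 0) → L1-HIT  vc=[4]
7: 0x67 (blk 6, set 0) → MISS  vc=[4, 10]
8: 0x6e (blk 6, set 0) → L1-HIT  vc=[4, 10]
9: 0x62 (blk 6, set 0) → L1-HIT  vc=[4, 10]
10: 0x6c (blk 6, set 0) → L1-HIT  vc=[4, 10]
11: 0xa6 (blk 10, set 0) → VC-HIT  vc=[4, 6]
12: 0x80 (blk 8, set 0) → MISS  vc=[4, 6, 10]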